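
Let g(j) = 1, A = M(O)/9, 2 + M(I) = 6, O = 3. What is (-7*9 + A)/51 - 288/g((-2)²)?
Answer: -132755/459 ≈ -289.23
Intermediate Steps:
M(I) = 4 (M(I) = -2 + 6 = 4)
A = 4/9 ≈ 0.44444
(-7*9 + A)/51 - 288/g((-2)²) = (-7*9 + 4/9)/51 - 288/1 = (-63 + 4/9)*(1/51) - 288*1 = -563/9*1/51 - 288 = -563/459 - 288 = -132755/459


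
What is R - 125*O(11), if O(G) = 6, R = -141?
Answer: -891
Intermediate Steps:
R - 125*O(11) = -141 - 125*6 = -141 - 750 = -891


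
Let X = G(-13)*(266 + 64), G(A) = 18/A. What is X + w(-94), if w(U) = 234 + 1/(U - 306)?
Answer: -1159213/5200 ≈ -222.93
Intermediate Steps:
w(U) = 234 + 1/(-306 + U)
X = -5940/13 (X = (18/(-13))*(266 + 64) = (18*(-1/13))*330 = -18/13*330 = -5940/13 ≈ -456.92)
X + w(-94) = -5940/13 + (-71603 + 234*(-94))/(-306 - 94) = -5940/13 + (-71603 - 21996)/(-400) = -5940/13 - 1/400*(-93599) = -5940/13 + 93599/400 = -1159213/5200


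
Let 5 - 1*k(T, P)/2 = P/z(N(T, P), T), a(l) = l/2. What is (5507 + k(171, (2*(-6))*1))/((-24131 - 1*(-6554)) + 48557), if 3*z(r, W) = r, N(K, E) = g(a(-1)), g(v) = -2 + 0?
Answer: 5481/30980 ≈ 0.17692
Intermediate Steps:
a(l) = l/2 (a(l) = l*(1/2) = l/2)
g(v) = -2
N(K, E) = -2
z(r, W) = r/3
k(T, P) = 10 + 3*P (k(T, P) = 10 - 2*P/((1/3)*(-2)) = 10 - 2*P/(-2/3) = 10 - 2*P*(-3)/2 = 10 - (-3)*P = 10 + 3*P)
(5507 + k(171, (2*(-6))*1))/((-24131 - 1*(-6554)) + 48557) = (5507 + (10 + 3*((2*(-6))*1)))/((-24131 - 1*(-6554)) + 48557) = (5507 + (10 + 3*(-12*1)))/((-24131 + 6554) + 48557) = (5507 + (10 + 3*(-12)))/(-17577 + 48557) = (5507 + (10 - 36))/30980 = (5507 - 26)*(1/30980) = 5481*(1/30980) = 5481/30980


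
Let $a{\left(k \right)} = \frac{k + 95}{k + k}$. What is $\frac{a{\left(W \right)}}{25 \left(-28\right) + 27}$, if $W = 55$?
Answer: $- \frac{15}{7403} \approx -0.0020262$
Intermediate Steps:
$a{\left(k \right)} = \frac{95 + k}{2 k}$
$\frac{a{\left(W \right)}}{25 \left(-28\right) + 27} = \frac{\frac{1}{2} \cdot \frac{1}{55} \left(95 + 55\right)}{25 \left(-28\right) + 27} = \frac{\frac{1}{2} \cdot \frac{1}{55} \cdot 150}{-700 + 27} = \frac{15}{11 \left(-673\right)} = \frac{15}{11} \left(- \frac{1}{673}\right) = - \frac{15}{7403}$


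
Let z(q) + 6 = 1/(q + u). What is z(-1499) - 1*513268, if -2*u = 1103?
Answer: -2104936676/4101 ≈ -5.1327e+5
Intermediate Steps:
u = -1103/2 (u = -½*1103 = -1103/2 ≈ -551.50)
z(q) = -6 + 1/(-1103/2 + q) (z(q) = -6 + 1/(q - 1103/2) = -6 + 1/(-1103/2 + q))
z(-1499) - 1*513268 = 4*(1655 - 3*(-1499))/(-1103 + 2*(-1499)) - 1*513268 = 4*(1655 + 4497)/(-1103 - 2998) - 513268 = 4*6152/(-4101) - 513268 = 4*(-1/4101)*6152 - 513268 = -24608/4101 - 513268 = -2104936676/4101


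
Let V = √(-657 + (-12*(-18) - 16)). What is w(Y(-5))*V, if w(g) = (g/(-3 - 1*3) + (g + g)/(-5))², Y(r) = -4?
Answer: 1156*I*√457/225 ≈ 109.83*I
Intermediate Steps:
V = I*√457 (V = √(-657 + (216 - 16)) = √(-657 + 200) = √(-457) = I*√457 ≈ 21.378*I)
w(g) = 289*g²/900 (w(g) = (g/(-3 - 3) + (2*g)*(-⅕))² = (g/(-6) - 2*g/5)² = (g*(-⅙) - 2*g/5)² = (-g/6 - 2*g/5)² = (-17*g/30)² = 289*g²/900)
w(Y(-5))*V = ((289/900)*(-4)²)*(I*√457) = ((289/900)*16)*(I*√457) = 1156*(I*√457)/225 = 1156*I*√457/225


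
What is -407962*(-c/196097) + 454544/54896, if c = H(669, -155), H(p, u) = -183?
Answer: -250577405153/672808807 ≈ -372.43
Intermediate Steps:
c = -183
-407962*(-c/196097) + 454544/54896 = -407962/((-196097/(-183))) + 454544/54896 = -407962/((-196097*(-1/183))) + 454544*(1/54896) = -407962/196097/183 + 28409/3431 = -407962*183/196097 + 28409/3431 = -74657046/196097 + 28409/3431 = -250577405153/672808807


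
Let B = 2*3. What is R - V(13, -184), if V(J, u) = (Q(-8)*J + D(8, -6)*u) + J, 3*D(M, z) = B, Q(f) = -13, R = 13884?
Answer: 14408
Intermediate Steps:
B = 6
D(M, z) = 2 (D(M, z) = (1/3)*6 = 2)
V(J, u) = -12*J + 2*u (V(J, u) = (-13*J + 2*u) + J = -12*J + 2*u)
R - V(13, -184) = 13884 - (-12*13 + 2*(-184)) = 13884 - (-156 - 368) = 13884 - 1*(-524) = 13884 + 524 = 14408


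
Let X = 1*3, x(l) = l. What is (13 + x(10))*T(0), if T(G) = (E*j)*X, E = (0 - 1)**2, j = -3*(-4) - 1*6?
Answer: 414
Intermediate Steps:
X = 3
j = 6 (j = 12 - 6 = 6)
E = 1 (E = (-1)**2 = 1)
T(G) = 18 (T(G) = (1*6)*3 = 6*3 = 18)
(13 + x(10))*T(0) = (13 + 10)*18 = 23*18 = 414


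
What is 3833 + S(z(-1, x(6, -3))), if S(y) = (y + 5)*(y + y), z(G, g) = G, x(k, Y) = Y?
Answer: 3825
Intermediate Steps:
S(y) = 2*y*(5 + y) (S(y) = (5 + y)*(2*y) = 2*y*(5 + y))
3833 + S(z(-1, x(6, -3))) = 3833 + 2*(-1)*(5 - 1) = 3833 + 2*(-1)*4 = 3833 - 8 = 3825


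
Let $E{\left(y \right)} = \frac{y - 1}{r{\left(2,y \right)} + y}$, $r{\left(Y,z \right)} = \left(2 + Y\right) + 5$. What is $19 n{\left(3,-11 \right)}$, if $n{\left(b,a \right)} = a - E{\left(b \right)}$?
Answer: $- \frac{1273}{6} \approx -212.17$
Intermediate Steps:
$r{\left(Y,z \right)} = 7 + Y$
$E{\left(y \right)} = \frac{-1 + y}{9 + y}$ ($E{\left(y \right)} = \frac{y - 1}{\left(7 + 2\right) + y} = \frac{-1 + y}{9 + y}$)
$n{\left(b,a \right)} = a - \frac{-1 + b}{9 + b}$
$19 n{\left(3,-11 \right)} = 19 \frac{1 - 3 - 11 \left(9 + 3\right)}{9 + 3} = 19 \frac{1 - 3 - 132}{12} = 19 \cdot \frac{1}{12} \left(-134\right) = 19 \left(- \frac{67}{6}\right) = - \frac{1273}{6}$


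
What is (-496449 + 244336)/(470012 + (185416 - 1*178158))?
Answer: -252113/477270 ≈ -0.52824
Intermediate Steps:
(-496449 + 244336)/(470012 + (185416 - 1*178158)) = -252113/(470012 + (185416 - 178158)) = -252113/(470012 + 7258) = -252113/477270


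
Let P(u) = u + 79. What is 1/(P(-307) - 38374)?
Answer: -1/38602 ≈ -2.5905e-5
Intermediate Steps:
P(u) = 79 + u
1/(P(-307) - 38374) = 1/((79 - 307) - 38374) = 1/(-228 - 38374) = 1/(-38602) = -1/38602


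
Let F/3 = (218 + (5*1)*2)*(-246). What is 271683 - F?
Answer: 439947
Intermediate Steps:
F = -168264 (F = 3*((218 + (5*1)*2)*(-246)) = 3*((218 + 5*2)*(-246)) = 3*((218 + 10)*(-246)) = 3*(228*(-246)) = 3*(-56088) = -168264)
271683 - F = 271683 - 1*(-168264) = 271683 + 168264 = 439947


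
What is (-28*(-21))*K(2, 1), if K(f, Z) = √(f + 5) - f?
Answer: -1176 + 588*√7 ≈ 379.70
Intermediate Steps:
K(f, Z) = √(5 + f) - f
(-28*(-21))*K(2, 1) = (-28*(-21))*(√(5 + 2) - 1*2) = 588*(√7 - 2) = 588*(-2 + √7) = -1176 + 588*√7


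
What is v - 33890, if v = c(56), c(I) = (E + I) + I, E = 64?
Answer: -33714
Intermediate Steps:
c(I) = 64 + 2*I (c(I) = (64 + I) + I = 64 + 2*I)
v = 176 (v = 64 + 2*56 = 64 + 112 = 176)
v - 33890 = 176 - 33890 = -33714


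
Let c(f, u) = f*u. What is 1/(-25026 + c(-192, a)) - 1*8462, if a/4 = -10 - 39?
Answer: -106671971/12606 ≈ -8462.0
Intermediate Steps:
a = -196 (a = 4*(-10 - 39) = 4*(-49) = -196)
1/(-25026 + c(-192, a)) - 1*8462 = 1/(-25026 - 192*(-196)) - 1*8462 = 1/(-25026 + 37632) - 8462 = 1/12606 - 8462 = -106671971/12606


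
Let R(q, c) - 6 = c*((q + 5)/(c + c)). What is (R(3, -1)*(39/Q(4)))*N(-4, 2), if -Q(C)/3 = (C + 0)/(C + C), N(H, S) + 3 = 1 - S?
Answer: 1040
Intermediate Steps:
N(H, S) = -2 - S (N(H, S) = -3 + (1 - S) = -2 - S)
Q(C) = -3/2 (Q(C) = -3*(C + 0)/(C + C) = -3*C/(2*C) = -3*C*1/(2*C) = -3*½ = -3/2)
R(q, c) = 17/2 + q/2 (R(q, c) = 6 + c*((q + 5)/(c + c)) = 6 + c*((5 + q)/((2*c))) = 6 + c*((5 + q)*(1/(2*c))) = 6 + c*((5 + q)/(2*c)) = 6 + (5/2 + q/2) = 17/2 + q/2)
(R(3, -1)*(39/Q(4)))*N(-4, 2) = ((17/2 + (½)*3)*(39/(-3/2)))*(-2 - 1*2) = ((17/2 + 3/2)*(39*(-⅔)))*(-2 - 2) = (10*(-26))*(-4) = -260*(-4) = 1040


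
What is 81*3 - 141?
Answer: 102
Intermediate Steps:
81*3 - 141 = 243 - 141 = 102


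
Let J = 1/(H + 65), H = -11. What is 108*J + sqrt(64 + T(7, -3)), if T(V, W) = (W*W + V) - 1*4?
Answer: 2 + 2*sqrt(19) ≈ 10.718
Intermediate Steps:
T(V, W) = -4 + V + W**2 (T(V, W) = (W**2 + V) - 4 = (V + W**2) - 4 = -4 + V + W**2)
J = 1/54 (J = 1/(-11 + 65) = 1/54 ≈ 0.018519)
108*J + sqrt(64 + T(7, -3)) = 108*(1/54) + sqrt(64 + (-4 + 7 + (-3)**2)) = 2 + sqrt(64 + (-4 + 7 + 9)) = 2 + sqrt(64 + 12) = 2 + sqrt(76) = 2 + 2*sqrt(19)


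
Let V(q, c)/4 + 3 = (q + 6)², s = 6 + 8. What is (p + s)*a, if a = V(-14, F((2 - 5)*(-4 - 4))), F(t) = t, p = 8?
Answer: 5368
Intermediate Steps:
s = 14
V(q, c) = -12 + 4*(6 + q)² (V(q, c) = -12 + 4*(q + 6)² = -12 + 4*(6 + q)²)
a = 244 (a = -12 + 4*(6 - 14)² = -12 + 4*(-8)² = -12 + 4*64 = -12 + 256 = 244)
(p + s)*a = (8 + 14)*244 = 22*244 = 5368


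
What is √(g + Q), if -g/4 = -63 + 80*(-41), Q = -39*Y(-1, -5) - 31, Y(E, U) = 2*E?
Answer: 3*√1491 ≈ 115.84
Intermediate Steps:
Q = 47 (Q = -78*(-1) - 31 = -39*(-2) - 31 = 78 - 31 = 47)
g = 13372 (g = -4*(-63 + 80*(-41)) = -4*(-63 - 3280) = -4*(-3343) = 13372)
√(g + Q) = √(13372 + 47) = √13419 = 3*√1491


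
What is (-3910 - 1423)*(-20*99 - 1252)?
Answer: 17236256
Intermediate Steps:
(-3910 - 1423)*(-20*99 - 1252) = -5333*(-1980 - 1252) = -5333*(-3232) = 17236256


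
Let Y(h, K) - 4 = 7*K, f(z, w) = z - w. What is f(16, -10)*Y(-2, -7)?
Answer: -1170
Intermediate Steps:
Y(h, K) = 4 + 7*K
f(16, -10)*Y(-2, -7) = (16 - 1*(-10))*(4 + 7*(-7)) = (16 + 10)*(4 - 49) = 26*(-45) = -1170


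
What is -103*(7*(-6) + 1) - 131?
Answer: 4092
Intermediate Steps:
-103*(7*(-6) + 1) - 131 = -103*(-42 + 1) - 131 = -103*(-41) - 131 = 4223 - 131 = 4092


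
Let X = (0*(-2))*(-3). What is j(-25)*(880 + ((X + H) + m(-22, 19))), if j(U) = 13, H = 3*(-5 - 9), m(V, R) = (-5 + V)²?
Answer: 20371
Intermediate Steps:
H = -42 (H = 3*(-14) = -42)
X = 0 (X = 0*(-3) = 0)
j(-25)*(880 + ((X + H) + m(-22, 19))) = 13*(880 + ((0 - 42) + (-5 - 22)²)) = 13*(880 + (-42 + (-27)²)) = 13*(880 + (-42 + 729)) = 13*(880 + 687) = 13*1567 = 20371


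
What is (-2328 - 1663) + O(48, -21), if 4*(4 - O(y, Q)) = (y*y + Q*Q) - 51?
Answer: -9321/2 ≈ -4660.5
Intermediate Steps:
O(y, Q) = 67/4 - Q**2/4 - y**2/4 (O(y, Q) = 4 - ((y*y + Q*Q) - 51)/4 = 4 - ((y**2 + Q**2) - 51)/4 = 4 - ((Q**2 + y**2) - 51)/4 = 4 - (-51 + Q**2 + y**2)/4 = 4 + (51/4 - Q**2/4 - y**2/4) = 67/4 - Q**2/4 - y**2/4)
(-2328 - 1663) + O(48, -21) = (-2328 - 1663) + (67/4 - 1/4*(-21)**2 - 1/4*48**2) = -3991 + (67/4 - 1/4*441 - 1/4*2304) = -3991 + (67/4 - 441/4 - 576) = -3991 - 1339/2 = -9321/2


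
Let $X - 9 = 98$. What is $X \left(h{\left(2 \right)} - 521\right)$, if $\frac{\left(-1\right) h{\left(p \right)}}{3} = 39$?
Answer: $-68266$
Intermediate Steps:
$X = 107$ ($X = 9 + 98 = 107$)
$h{\left(p \right)} = -117$ ($h{\left(p \right)} = \left(-3\right) 39 = -117$)
$X \left(h{\left(2 \right)} - 521\right) = 107 \left(-117 - 521\right) = 107 \left(-638\right) = -68266$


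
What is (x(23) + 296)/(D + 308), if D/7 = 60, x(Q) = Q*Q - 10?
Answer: 815/728 ≈ 1.1195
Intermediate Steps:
x(Q) = -10 + Q² (x(Q) = Q² - 10 = -10 + Q²)
D = 420 (D = 7*60 = 420)
(x(23) + 296)/(D + 308) = ((-10 + 23²) + 296)/(420 + 308) = ((-10 + 529) + 296)/728 = (519 + 296)*(1/728) = 815*(1/728) = 815/728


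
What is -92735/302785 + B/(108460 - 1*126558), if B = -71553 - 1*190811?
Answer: 7776156571/547980293 ≈ 14.191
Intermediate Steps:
B = -262364 (B = -71553 - 190811 = -262364)
-92735/302785 + B/(108460 - 1*126558) = -92735/302785 - 262364/(108460 - 1*126558) = -92735*1/302785 - 262364/(108460 - 126558) = -18547/60557 - 262364/(-18098) = -18547/60557 - 262364*(-1/18098) = -18547/60557 + 131182/9049 = 7776156571/547980293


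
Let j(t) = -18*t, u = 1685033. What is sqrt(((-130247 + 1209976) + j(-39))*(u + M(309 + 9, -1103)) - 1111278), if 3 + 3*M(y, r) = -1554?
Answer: 4*sqrt(113750002141) ≈ 1.3491e+6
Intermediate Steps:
M(y, r) = -519 (M(y, r) = -1 + (1/3)*(-1554) = -1 - 518 = -519)
sqrt(((-130247 + 1209976) + j(-39))*(u + M(309 + 9, -1103)) - 1111278) = sqrt(((-130247 + 1209976) - 18*(-39))*(1685033 - 519) - 1111278) = sqrt((1079729 + 702)*1684514 - 1111278) = sqrt(1080431*1684514 - 1111278) = sqrt(1820001145534 - 1111278) = sqrt(1820000034256) = 4*sqrt(113750002141)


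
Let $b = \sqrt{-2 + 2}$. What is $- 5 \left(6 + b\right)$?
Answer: $-30$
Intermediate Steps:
$b = 0$ ($b = \sqrt{0} = 0$)
$- 5 \left(6 + b\right) = - 5 \left(6 + 0\right) = \left(-5\right) 6 = -30$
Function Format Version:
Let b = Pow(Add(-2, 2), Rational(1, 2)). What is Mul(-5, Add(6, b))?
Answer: -30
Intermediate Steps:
b = 0 (b = Pow(0, Rational(1, 2)) = 0)
Mul(-5, Add(6, b)) = Mul(-5, Add(6, 0)) = Mul(-5, 6) = -30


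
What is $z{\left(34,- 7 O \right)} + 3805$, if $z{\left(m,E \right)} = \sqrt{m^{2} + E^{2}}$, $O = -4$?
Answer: $3805 + 2 \sqrt{485} \approx 3849.0$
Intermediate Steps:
$z{\left(m,E \right)} = \sqrt{E^{2} + m^{2}}$
$z{\left(34,- 7 O \right)} + 3805 = \sqrt{\left(\left(-7\right) \left(-4\right)\right)^{2} + 34^{2}} + 3805 = \sqrt{28^{2} + 1156} + 3805 = \sqrt{784 + 1156} + 3805 = \sqrt{1940} + 3805 = 2 \sqrt{485} + 3805 = 3805 + 2 \sqrt{485}$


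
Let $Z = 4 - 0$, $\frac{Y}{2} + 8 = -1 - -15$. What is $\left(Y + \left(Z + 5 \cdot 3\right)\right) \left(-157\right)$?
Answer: $-4867$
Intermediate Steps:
$Y = 12$ ($Y = -16 + 2 \left(-1 - -15\right) = -16 + 2 \left(-1 + 15\right) = -16 + 2 \cdot 14 = -16 + 28 = 12$)
$Z = 4$ ($Z = 4 + 0 = 4$)
$\left(Y + \left(Z + 5 \cdot 3\right)\right) \left(-157\right) = \left(12 + \left(4 + 5 \cdot 3\right)\right) \left(-157\right) = \left(12 + \left(4 + 15\right)\right) \left(-157\right) = \left(12 + 19\right) \left(-157\right) = 31 \left(-157\right) = -4867$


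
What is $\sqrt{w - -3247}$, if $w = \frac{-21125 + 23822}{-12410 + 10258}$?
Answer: $\frac{\sqrt{3757847686}}{1076} \approx 56.971$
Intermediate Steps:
$w = - \frac{2697}{2152}$ ($w = \frac{2697}{-2152} = 2697 \left(- \frac{1}{2152}\right) = - \frac{2697}{2152} \approx -1.2533$)
$\sqrt{w - -3247} = \sqrt{- \frac{2697}{2152} - -3247} = \sqrt{- \frac{2697}{2152} + \left(-12985 + 16232\right)} = \sqrt{- \frac{2697}{2152} + 3247} = \sqrt{\frac{6984847}{2152}} = \frac{\sqrt{3757847686}}{1076}$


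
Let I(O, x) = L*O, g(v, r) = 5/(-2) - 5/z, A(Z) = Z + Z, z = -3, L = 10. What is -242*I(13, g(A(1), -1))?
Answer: -31460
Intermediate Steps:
A(Z) = 2*Z
g(v, r) = -⅚ (g(v, r) = 5/(-2) - 5/(-3) = 5*(-½) - 5*(-⅓) = -5/2 + 5/3 = -⅚)
I(O, x) = 10*O
-242*I(13, g(A(1), -1)) = -2420*13 = -242*130 = -31460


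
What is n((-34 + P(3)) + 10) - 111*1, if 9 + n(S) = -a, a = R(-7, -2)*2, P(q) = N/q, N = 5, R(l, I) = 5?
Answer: -130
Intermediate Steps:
P(q) = 5/q
a = 10 (a = 5*2 = 10)
n(S) = -19 (n(S) = -9 - 1*10 = -9 - 10 = -19)
n((-34 + P(3)) + 10) - 111*1 = -19 - 111*1 = -19 - 111 = -130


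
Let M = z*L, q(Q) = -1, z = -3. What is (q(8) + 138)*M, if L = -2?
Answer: 822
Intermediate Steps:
M = 6 (M = -3*(-2) = 6)
(q(8) + 138)*M = (-1 + 138)*6 = 137*6 = 822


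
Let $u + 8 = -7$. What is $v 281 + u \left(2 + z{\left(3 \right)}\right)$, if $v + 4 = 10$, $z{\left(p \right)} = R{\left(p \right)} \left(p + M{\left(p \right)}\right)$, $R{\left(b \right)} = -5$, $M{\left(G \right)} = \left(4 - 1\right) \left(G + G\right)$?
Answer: $3231$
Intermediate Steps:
$M{\left(G \right)} = 6 G$ ($M{\left(G \right)} = 3 \cdot 2 G = 6 G$)
$z{\left(p \right)} = - 35 p$ ($z{\left(p \right)} = - 5 \left(p + 6 p\right) = - 5 \cdot 7 p = - 35 p$)
$v = 6$ ($v = -4 + 10 = 6$)
$u = -15$ ($u = -8 - 7 = -15$)
$v 281 + u \left(2 + z{\left(3 \right)}\right) = 6 \cdot 281 - 15 \left(2 - 105\right) = 1686 - 15 \left(2 - 105\right) = 1686 - -1545 = 1686 + 1545 = 3231$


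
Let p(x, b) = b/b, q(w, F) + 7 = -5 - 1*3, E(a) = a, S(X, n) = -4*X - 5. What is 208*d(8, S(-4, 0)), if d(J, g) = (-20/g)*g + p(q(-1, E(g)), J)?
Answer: -3952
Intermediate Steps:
S(X, n) = -5 - 4*X
q(w, F) = -15 (q(w, F) = -7 + (-5 - 1*3) = -7 + (-5 - 3) = -7 - 8 = -15)
p(x, b) = 1
d(J, g) = -19 (d(J, g) = (-20/g)*g + 1 = -20 + 1 = -19)
208*d(8, S(-4, 0)) = 208*(-19) = -3952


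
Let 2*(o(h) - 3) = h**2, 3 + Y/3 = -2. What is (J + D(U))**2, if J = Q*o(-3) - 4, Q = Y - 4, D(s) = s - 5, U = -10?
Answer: 104329/4 ≈ 26082.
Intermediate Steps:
Y = -15 (Y = -9 + 3*(-2) = -9 - 6 = -15)
D(s) = -5 + s
Q = -19 (Q = -15 - 4 = -19)
o(h) = 3 + h**2/2
J = -293/2 (J = -19*(3 + (1/2)*(-3)**2) - 4 = -19*(3 + (1/2)*9) - 4 = -19*(3 + 9/2) - 4 = -19*15/2 - 4 = -285/2 - 4 = -293/2 ≈ -146.50)
(J + D(U))**2 = (-293/2 + (-5 - 10))**2 = (-293/2 - 15)**2 = (-323/2)**2 = 104329/4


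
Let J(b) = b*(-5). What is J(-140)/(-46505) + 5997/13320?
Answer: 17971099/41296440 ≈ 0.43517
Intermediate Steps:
J(b) = -5*b
J(-140)/(-46505) + 5997/13320 = -5*(-140)/(-46505) + 5997/13320 = 700*(-1/46505) + 5997*(1/13320) = -140/9301 + 1999/4440 = 17971099/41296440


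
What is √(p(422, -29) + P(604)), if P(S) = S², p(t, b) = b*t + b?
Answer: √352549 ≈ 593.76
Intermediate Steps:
p(t, b) = b + b*t
√(p(422, -29) + P(604)) = √(-29*(1 + 422) + 604²) = √(-29*423 + 364816) = √(-12267 + 364816) = √352549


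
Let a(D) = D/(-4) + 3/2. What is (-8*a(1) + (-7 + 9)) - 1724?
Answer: -1732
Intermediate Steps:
a(D) = 3/2 - D/4 (a(D) = D*(-¼) + 3*(½) = -D/4 + 3/2 = 3/2 - D/4)
(-8*a(1) + (-7 + 9)) - 1724 = (-8*(3/2 - ¼*1) + (-7 + 9)) - 1724 = (-8*(3/2 - ¼) + 2) - 1724 = (-8*5/4 + 2) - 1724 = (-10 + 2) - 1724 = -8 - 1724 = -1732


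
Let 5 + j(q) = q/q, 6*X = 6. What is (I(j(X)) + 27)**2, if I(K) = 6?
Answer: 1089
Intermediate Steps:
X = 1 (X = (1/6)*6 = 1)
j(q) = -4 (j(q) = -5 + q/q = -5 + 1 = -4)
(I(j(X)) + 27)**2 = (6 + 27)**2 = 33**2 = 1089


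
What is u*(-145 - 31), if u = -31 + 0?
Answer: 5456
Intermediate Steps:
u = -31
u*(-145 - 31) = -31*(-145 - 31) = -31*(-176) = 5456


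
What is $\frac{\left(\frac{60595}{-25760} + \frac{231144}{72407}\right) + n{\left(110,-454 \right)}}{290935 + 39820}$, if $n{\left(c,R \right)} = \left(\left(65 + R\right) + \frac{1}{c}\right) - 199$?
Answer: $- \frac{12046720581303}{6786182203477600} \approx -0.0017752$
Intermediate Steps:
$n{\left(c,R \right)} = -134 + R + \frac{1}{c}$ ($n{\left(c,R \right)} = \left(65 + R + \frac{1}{c}\right) - 199 = -134 + R + \frac{1}{c}$)
$\frac{\left(\frac{60595}{-25760} + \frac{231144}{72407}\right) + n{\left(110,-454 \right)}}{290935 + 39820} = \frac{\left(\frac{60595}{-25760} + \frac{231144}{72407}\right) - \left(588 - \frac{1}{110}\right)}{290935 + 39820} = \frac{\left(60595 \left(- \frac{1}{25760}\right) + 231144 \cdot \frac{1}{72407}\right) - \frac{64679}{110}}{330755} = \left(\left(- \frac{12119}{5152} + \frac{231144}{72407}\right) - \frac{64679}{110}\right) \frac{1}{330755} = \left(\frac{313353455}{373040864} - \frac{64679}{110}\right) \frac{1}{330755} = \left(- \frac{12046720581303}{20517247520}\right) \frac{1}{330755} = - \frac{12046720581303}{6786182203477600}$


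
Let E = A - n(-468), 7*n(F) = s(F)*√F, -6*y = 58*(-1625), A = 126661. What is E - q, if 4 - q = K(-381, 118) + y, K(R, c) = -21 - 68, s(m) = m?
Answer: 426829/3 + 2808*I*√13/7 ≈ 1.4228e+5 + 1446.3*I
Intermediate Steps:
y = 47125/3 (y = -29*(-1625)/3 = -⅙*(-94250) = 47125/3 ≈ 15708.)
n(F) = F^(3/2)/7 (n(F) = (F*√F)/7 = F^(3/2)/7)
K(R, c) = -89
q = -46846/3 (q = 4 - (-89 + 47125/3) = 4 - 1*46858/3 = 4 - 46858/3 = -46846/3 ≈ -15615.)
E = 126661 + 2808*I*√13/7 (E = 126661 - (-468)^(3/2)/7 = 126661 - (-2808*I*√13)/7 = 126661 - (-2808)*I*√13/7 = 126661 + 2808*I*√13/7 ≈ 1.2666e+5 + 1446.3*I)
E - q = (126661 + 2808*I*√13/7) - 1*(-46846/3) = (126661 + 2808*I*√13/7) + 46846/3 = 426829/3 + 2808*I*√13/7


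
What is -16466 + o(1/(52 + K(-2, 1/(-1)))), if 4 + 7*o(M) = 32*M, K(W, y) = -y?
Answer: -6109066/371 ≈ -16467.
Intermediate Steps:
o(M) = -4/7 + 32*M/7 (o(M) = -4/7 + (32*M)/7 = -4/7 + 32*M/7)
-16466 + o(1/(52 + K(-2, 1/(-1)))) = -16466 + (-4/7 + 32/(7*(52 - 1/(-1)))) = -16466 + (-4/7 + 32/(7*(52 - 1*(-1)))) = -16466 + (-4/7 + 32/(7*(52 + 1))) = -16466 + (-4/7 + (32/7)/53) = -16466 + (-4/7 + (32/7)*(1/53)) = -16466 + (-4/7 + 32/371) = -16466 - 180/371 = -6109066/371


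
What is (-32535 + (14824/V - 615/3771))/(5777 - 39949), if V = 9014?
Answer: 46078027504/48398649357 ≈ 0.95205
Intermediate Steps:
(-32535 + (14824/V - 615/3771))/(5777 - 39949) = (-32535 + (14824/9014 - 615/3771))/(5777 - 39949) = (-32535 + (14824*(1/9014) - 615*1/3771))/(-34172) = (-32535 + (7412/4507 - 205/1257))*(-1/34172) = (-32535 + 8392949/5665299)*(-1/34172) = -184312110016/5665299*(-1/34172) = 46078027504/48398649357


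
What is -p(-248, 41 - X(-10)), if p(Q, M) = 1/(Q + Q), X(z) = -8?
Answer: 1/496 ≈ 0.0020161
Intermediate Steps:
p(Q, M) = 1/(2*Q)
-p(-248, 41 - X(-10)) = -1/(2*(-248)) = -(-1)/(2*248) = -1*(-1/496) = 1/496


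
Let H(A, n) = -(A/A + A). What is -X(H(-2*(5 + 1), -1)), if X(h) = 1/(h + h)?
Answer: -1/22 ≈ -0.045455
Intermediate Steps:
H(A, n) = -1 - A (H(A, n) = -(1 + A) = -1 - A)
X(h) = 1/(2*h)
-X(H(-2*(5 + 1), -1)) = -1/(2*(-1 - (-2)*(5 + 1))) = -1/(2*(-1 - (-2)*6)) = -1/(2*(-1 - 1*(-12))) = -1/(2*(-1 + 12)) = -1/(2*11) = -1*1/22 = -1/22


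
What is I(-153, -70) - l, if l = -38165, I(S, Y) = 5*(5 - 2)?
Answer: 38180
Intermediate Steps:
I(S, Y) = 15 (I(S, Y) = 5*3 = 15)
I(-153, -70) - l = 15 - 1*(-38165) = 15 + 38165 = 38180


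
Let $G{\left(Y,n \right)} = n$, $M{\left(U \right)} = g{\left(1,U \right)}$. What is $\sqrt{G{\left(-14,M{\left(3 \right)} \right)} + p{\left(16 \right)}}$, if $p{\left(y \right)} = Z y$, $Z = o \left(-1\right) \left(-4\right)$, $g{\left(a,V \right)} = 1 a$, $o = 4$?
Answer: $\sqrt{257} \approx 16.031$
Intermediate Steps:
$g{\left(a,V \right)} = a$
$Z = 16$ ($Z = 4 \left(-1\right) \left(-4\right) = \left(-4\right) \left(-4\right) = 16$)
$M{\left(U \right)} = 1$
$p{\left(y \right)} = 16 y$
$\sqrt{G{\left(-14,M{\left(3 \right)} \right)} + p{\left(16 \right)}} = \sqrt{1 + 16 \cdot 16} = \sqrt{1 + 256} = \sqrt{257}$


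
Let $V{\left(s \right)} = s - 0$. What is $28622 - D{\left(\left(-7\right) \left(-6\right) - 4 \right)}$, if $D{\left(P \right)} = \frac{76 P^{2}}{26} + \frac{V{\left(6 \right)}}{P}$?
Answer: $\frac{6027027}{247} \approx 24401.0$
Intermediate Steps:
$V{\left(s \right)} = s$ ($V{\left(s \right)} = s + 0 = s$)
$D{\left(P \right)} = \frac{6}{P} + \frac{38 P^{2}}{13}$ ($D{\left(P \right)} = \frac{76 P^{2}}{26} + \frac{6}{P} = 76 P^{2} \cdot \frac{1}{26} + \frac{6}{P} = \frac{38 P^{2}}{13} + \frac{6}{P} = \frac{6}{P} + \frac{38 P^{2}}{13}$)
$28622 - D{\left(\left(-7\right) \left(-6\right) - 4 \right)} = 28622 - \frac{2 \left(39 + 19 \left(\left(-7\right) \left(-6\right) - 4\right)^{3}\right)}{13 \left(\left(-7\right) \left(-6\right) - 4\right)} = 28622 - \frac{2 \left(39 + 19 \left(42 - 4\right)^{3}\right)}{13 \left(42 - 4\right)} = 28622 - \frac{2 \left(39 + 19 \cdot 38^{3}\right)}{13 \cdot 38} = 28622 - \frac{2}{13} \cdot \frac{1}{38} \left(39 + 19 \cdot 54872\right) = 28622 - \frac{2}{13} \cdot \frac{1}{38} \left(39 + 1042568\right) = 28622 - \frac{2}{13} \cdot \frac{1}{38} \cdot 1042607 = 28622 - \frac{1042607}{247} = \frac{6027027}{247}$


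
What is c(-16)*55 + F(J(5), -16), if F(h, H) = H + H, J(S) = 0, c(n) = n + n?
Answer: -1792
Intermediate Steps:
c(n) = 2*n
F(h, H) = 2*H
c(-16)*55 + F(J(5), -16) = (2*(-16))*55 + 2*(-16) = -32*55 - 32 = -1760 - 32 = -1792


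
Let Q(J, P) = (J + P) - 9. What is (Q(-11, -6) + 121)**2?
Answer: 9025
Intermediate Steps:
Q(J, P) = -9 + J + P
(Q(-11, -6) + 121)**2 = ((-9 - 11 - 6) + 121)**2 = (-26 + 121)**2 = 95**2 = 9025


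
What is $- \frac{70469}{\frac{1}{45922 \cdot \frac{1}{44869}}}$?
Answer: $- \frac{3236077418}{44869} \approx -72123.0$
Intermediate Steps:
$- \frac{70469}{\frac{1}{45922 \cdot \frac{1}{44869}}} = - \frac{70469}{\frac{1}{\frac{45922}{44869}}} = - \frac{70469}{\frac{44869}{45922}} = \left(-70469\right) \frac{45922}{44869} = - \frac{3236077418}{44869}$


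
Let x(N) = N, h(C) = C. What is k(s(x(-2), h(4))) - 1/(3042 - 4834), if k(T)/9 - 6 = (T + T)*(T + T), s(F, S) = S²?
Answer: 16611841/1792 ≈ 9270.0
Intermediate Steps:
k(T) = 54 + 36*T² (k(T) = 54 + 9*((T + T)*(T + T)) = 54 + 9*((2*T)*(2*T)) = 54 + 9*(4*T²) = 54 + 36*T²)
k(s(x(-2), h(4))) - 1/(3042 - 4834) = (54 + 36*(4²)²) - 1/(3042 - 4834) = (54 + 36*16²) - 1/(-1792) = (54 + 36*256) - 1*(-1/1792) = (54 + 9216) + 1/1792 = 9270 + 1/1792 = 16611841/1792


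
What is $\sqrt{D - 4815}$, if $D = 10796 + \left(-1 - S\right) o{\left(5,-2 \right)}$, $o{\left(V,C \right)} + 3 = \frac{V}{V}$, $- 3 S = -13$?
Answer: $\frac{5 \sqrt{2157}}{3} \approx 77.406$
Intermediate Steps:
$S = \frac{13}{3}$ ($S = \left(- \frac{1}{3}\right) \left(-13\right) = \frac{13}{3} \approx 4.3333$)
$o{\left(V,C \right)} = -2$ ($o{\left(V,C \right)} = -3 + \frac{V}{V} = -3 + 1 = -2$)
$D = \frac{32420}{3}$ ($D = 10796 + \left(-1 - \frac{13}{3}\right) \left(-2\right) = 10796 - - \frac{32}{3} = 10796 + \frac{32}{3} = \frac{32420}{3} \approx 10807.0$)
$\sqrt{D - 4815} = \sqrt{\frac{32420}{3} - 4815} = \sqrt{\frac{17975}{3}} = \frac{5 \sqrt{2157}}{3}$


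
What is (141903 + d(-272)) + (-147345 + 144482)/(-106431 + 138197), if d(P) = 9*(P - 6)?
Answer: 632601329/4538 ≈ 1.3940e+5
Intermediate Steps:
d(P) = -54 + 9*P (d(P) = 9*(-6 + P) = -54 + 9*P)
(141903 + d(-272)) + (-147345 + 144482)/(-106431 + 138197) = (141903 + (-54 + 9*(-272))) + (-147345 + 144482)/(-106431 + 138197) = (141903 + (-54 - 2448)) - 2863/31766 = (141903 - 2502) - 2863*1/31766 = 139401 - 409/4538 = 632601329/4538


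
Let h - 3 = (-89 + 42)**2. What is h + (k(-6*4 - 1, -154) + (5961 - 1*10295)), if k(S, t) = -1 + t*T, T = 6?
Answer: -3047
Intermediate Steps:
k(S, t) = -1 + 6*t (k(S, t) = -1 + t*6 = -1 + 6*t)
h = 2212 (h = 3 + (-89 + 42)**2 = 3 + (-47)**2 = 3 + 2209 = 2212)
h + (k(-6*4 - 1, -154) + (5961 - 1*10295)) = 2212 + ((-1 + 6*(-154)) + (5961 - 1*10295)) = 2212 + ((-1 - 924) + (5961 - 10295)) = 2212 + (-925 - 4334) = 2212 - 5259 = -3047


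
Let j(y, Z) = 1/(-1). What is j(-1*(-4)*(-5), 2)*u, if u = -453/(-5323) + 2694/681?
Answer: -4882885/1208321 ≈ -4.0410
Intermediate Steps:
j(y, Z) = -1 (j(y, Z) = 1*(-1) = -1)
u = 4882885/1208321 (u = -453*(-1/5323) + 2694*(1/681) = 453/5323 + 898/227 = 4882885/1208321 ≈ 4.0410)
j(-1*(-4)*(-5), 2)*u = -1*4882885/1208321 = -4882885/1208321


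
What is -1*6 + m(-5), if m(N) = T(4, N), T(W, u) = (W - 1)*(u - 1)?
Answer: -24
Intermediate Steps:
T(W, u) = (-1 + W)*(-1 + u)
m(N) = -3 + 3*N (m(N) = 1 - 1*4 - N + 4*N = 1 - 4 - N + 4*N = -3 + 3*N)
-1*6 + m(-5) = -1*6 + (-3 + 3*(-5)) = -6 + (-3 - 15) = -6 - 18 = -24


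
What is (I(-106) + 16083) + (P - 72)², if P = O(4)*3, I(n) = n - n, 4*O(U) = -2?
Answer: 85941/4 ≈ 21485.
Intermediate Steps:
O(U) = -½ (O(U) = (¼)*(-2) = -½)
I(n) = 0
P = -3/2 (P = -½*3 = -3/2 ≈ -1.5000)
(I(-106) + 16083) + (P - 72)² = (0 + 16083) + (-3/2 - 72)² = 16083 + (-147/2)² = 16083 + 21609/4 = 85941/4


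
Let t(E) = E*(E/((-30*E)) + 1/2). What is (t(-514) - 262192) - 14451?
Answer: -4153243/15 ≈ -2.7688e+5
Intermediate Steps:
t(E) = 7*E/15 (t(E) = E*(E/((-30*E)) + 1*(½)) = E*(E*(-1/(30*E)) + ½) = E*(-1/30 + ½) = E*(7/15) = 7*E/15)
(t(-514) - 262192) - 14451 = ((7/15)*(-514) - 262192) - 14451 = (-3598/15 - 262192) - 14451 = -3936478/15 - 14451 = -4153243/15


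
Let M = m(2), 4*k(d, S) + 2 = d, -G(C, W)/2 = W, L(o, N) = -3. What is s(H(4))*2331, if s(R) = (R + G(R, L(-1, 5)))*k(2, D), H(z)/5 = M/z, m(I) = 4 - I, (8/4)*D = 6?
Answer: 0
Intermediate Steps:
D = 3 (D = (1/2)*6 = 3)
G(C, W) = -2*W
k(d, S) = -1/2 + d/4
M = 2 (M = 4 - 1*2 = 4 - 2 = 2)
H(z) = 10/z (H(z) = 5*(2/z) = 10/z)
s(R) = 0 (s(R) = (R - 2*(-3))*(-1/2 + (1/4)*2) = (R + 6)*(-1/2 + 1/2) = (6 + R)*0 = 0)
s(H(4))*2331 = 0*2331 = 0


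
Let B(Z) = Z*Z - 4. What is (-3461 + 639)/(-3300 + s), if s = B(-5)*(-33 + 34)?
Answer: 2822/3279 ≈ 0.86063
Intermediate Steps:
B(Z) = -4 + Z² (B(Z) = Z² - 4 = -4 + Z²)
s = 21 (s = (-4 + (-5)²)*(-33 + 34) = (-4 + 25)*1 = 21*1 = 21)
(-3461 + 639)/(-3300 + s) = (-3461 + 639)/(-3300 + 21) = -2822/(-3279) = -2822*(-1/3279) = 2822/3279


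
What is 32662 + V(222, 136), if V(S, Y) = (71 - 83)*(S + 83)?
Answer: 29002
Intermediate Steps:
V(S, Y) = -996 - 12*S (V(S, Y) = -12*(83 + S) = -996 - 12*S)
32662 + V(222, 136) = 32662 + (-996 - 12*222) = 32662 + (-996 - 2664) = 32662 - 3660 = 29002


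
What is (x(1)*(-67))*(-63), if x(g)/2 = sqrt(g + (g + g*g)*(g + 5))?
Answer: 8442*sqrt(13) ≈ 30438.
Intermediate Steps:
x(g) = 2*sqrt(g + (5 + g)*(g + g**2)) (x(g) = 2*sqrt(g + (g + g*g)*(g + 5)) = 2*sqrt(g + (g + g**2)*(5 + g)) = 2*sqrt(g + (5 + g)*(g + g**2)))
(x(1)*(-67))*(-63) = ((2*sqrt(1*(6 + 1**2 + 6*1)))*(-67))*(-63) = ((2*sqrt(1*(6 + 1 + 6)))*(-67))*(-63) = ((2*sqrt(1*13))*(-67))*(-63) = ((2*sqrt(13))*(-67))*(-63) = -134*sqrt(13)*(-63) = 8442*sqrt(13)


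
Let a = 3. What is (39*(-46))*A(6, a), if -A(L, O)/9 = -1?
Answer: -16146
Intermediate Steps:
A(L, O) = 9 (A(L, O) = -9*(-1) = 9)
(39*(-46))*A(6, a) = (39*(-46))*9 = -1794*9 = -16146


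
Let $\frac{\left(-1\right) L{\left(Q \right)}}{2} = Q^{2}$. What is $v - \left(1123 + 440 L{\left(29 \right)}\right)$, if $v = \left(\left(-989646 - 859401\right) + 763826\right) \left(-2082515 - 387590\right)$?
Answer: $2680610557162$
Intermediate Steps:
$L{\left(Q \right)} = - 2 Q^{2}$
$v = 2680609818205$ ($v = \left(-1849047 + 763826\right) \left(-2470105\right) = \left(-1085221\right) \left(-2470105\right) = 2680609818205$)
$v - \left(1123 + 440 L{\left(29 \right)}\right) = 2680609818205 - \left(1123 + 440 \left(- 2 \cdot 29^{2}\right)\right) = 2680609818205 - \left(1123 + 440 \left(\left(-2\right) 841\right)\right) = 2680609818205 - \left(1123 + 440 \left(-1682\right)\right) = 2680609818205 - \left(1123 - 740080\right) = 2680609818205 - -738957 = 2680609818205 + 738957 = 2680610557162$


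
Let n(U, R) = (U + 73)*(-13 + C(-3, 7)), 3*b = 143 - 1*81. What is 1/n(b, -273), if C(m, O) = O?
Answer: -1/562 ≈ -0.0017794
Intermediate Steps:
b = 62/3 (b = (143 - 1*81)/3 = (143 - 81)/3 = (⅓)*62 = 62/3 ≈ 20.667)
n(U, R) = -438 - 6*U (n(U, R) = (U + 73)*(-13 + 7) = (73 + U)*(-6) = -438 - 6*U)
1/n(b, -273) = 1/(-438 - 6*62/3) = 1/(-438 - 124) = 1/(-562) = -1/562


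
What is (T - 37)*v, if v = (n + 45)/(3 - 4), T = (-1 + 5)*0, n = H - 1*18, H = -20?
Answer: 259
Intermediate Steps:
n = -38 (n = -20 - 1*18 = -20 - 18 = -38)
T = 0 (T = 4*0 = 0)
v = -7 (v = (-38 + 45)/(3 - 4) = 7/(-1) = 7*(-1) = -7)
(T - 37)*v = (0 - 37)*(-7) = -37*(-7) = 259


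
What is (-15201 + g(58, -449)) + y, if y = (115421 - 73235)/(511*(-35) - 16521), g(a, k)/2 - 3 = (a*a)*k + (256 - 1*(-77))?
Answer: -52218024496/17203 ≈ -3.0354e+6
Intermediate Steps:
g(a, k) = 672 + 2*k*a**2 (g(a, k) = 6 + 2*((a*a)*k + (256 - 1*(-77))) = 6 + 2*(a**2*k + (256 + 77)) = 6 + 2*(k*a**2 + 333) = 6 + 2*(333 + k*a**2) = 6 + (666 + 2*k*a**2) = 672 + 2*k*a**2)
y = -21093/17203 (y = 42186/(-17885 - 16521) = 42186/(-34406) = 42186*(-1/34406) = -21093/17203 ≈ -1.2261)
(-15201 + g(58, -449)) + y = (-15201 + (672 + 2*(-449)*58**2)) - 21093/17203 = (-15201 + (672 + 2*(-449)*3364)) - 21093/17203 = (-15201 + (672 - 3020872)) - 21093/17203 = (-15201 - 3020200) - 21093/17203 = -3035401 - 21093/17203 = -52218024496/17203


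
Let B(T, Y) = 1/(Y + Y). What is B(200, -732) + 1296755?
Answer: 1898449319/1464 ≈ 1.2968e+6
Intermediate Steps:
B(T, Y) = 1/(2*Y)
B(200, -732) + 1296755 = (½)/(-732) + 1296755 = (½)*(-1/732) + 1296755 = -1/1464 + 1296755 = 1898449319/1464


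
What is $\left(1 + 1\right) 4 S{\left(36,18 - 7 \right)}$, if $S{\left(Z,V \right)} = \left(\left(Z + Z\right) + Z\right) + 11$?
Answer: $952$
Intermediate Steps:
$S{\left(Z,V \right)} = 11 + 3 Z$ ($S{\left(Z,V \right)} = \left(2 Z + Z\right) + 11 = 3 Z + 11 = 11 + 3 Z$)
$\left(1 + 1\right) 4 S{\left(36,18 - 7 \right)} = \left(1 + 1\right) 4 \left(11 + 3 \cdot 36\right) = 2 \cdot 4 \left(11 + 108\right) = 8 \cdot 119 = 952$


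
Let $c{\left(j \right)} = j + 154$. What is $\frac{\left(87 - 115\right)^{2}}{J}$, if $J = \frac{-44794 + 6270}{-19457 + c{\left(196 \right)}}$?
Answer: $\frac{3744972}{9631} \approx 388.85$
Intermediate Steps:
$c{\left(j \right)} = 154 + j$
$J = \frac{38524}{19107}$ ($J = \frac{-44794 + 6270}{-19457 + \left(154 + 196\right)} = - \frac{38524}{-19457 + 350} = - \frac{38524}{-19107} = \left(-38524\right) \left(- \frac{1}{19107}\right) = \frac{38524}{19107} \approx 2.0162$)
$\frac{\left(87 - 115\right)^{2}}{J} = \frac{\left(87 - 115\right)^{2}}{\frac{38524}{19107}} = \left(-28\right)^{2} \cdot \frac{19107}{38524} = 784 \cdot \frac{19107}{38524} = \frac{3744972}{9631}$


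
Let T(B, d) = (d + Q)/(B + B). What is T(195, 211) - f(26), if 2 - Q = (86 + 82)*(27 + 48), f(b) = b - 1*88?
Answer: 3931/130 ≈ 30.238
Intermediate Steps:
f(b) = -88 + b (f(b) = b - 88 = -88 + b)
Q = -12598 (Q = 2 - (86 + 82)*(27 + 48) = 2 - 168*75 = 2 - 1*12600 = 2 - 12600 = -12598)
T(B, d) = (-12598 + d)/(2*B) (T(B, d) = (d - 12598)/(B + B) = (-12598 + d)/((2*B)) = (-12598 + d)*(1/(2*B)) = (-12598 + d)/(2*B))
T(195, 211) - f(26) = (½)*(-12598 + 211)/195 - (-88 + 26) = (½)*(1/195)*(-12387) - 1*(-62) = -4129/130 + 62 = 3931/130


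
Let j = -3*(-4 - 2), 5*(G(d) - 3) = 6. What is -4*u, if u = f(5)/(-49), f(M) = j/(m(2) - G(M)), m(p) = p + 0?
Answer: -360/539 ≈ -0.66790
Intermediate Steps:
G(d) = 21/5 (G(d) = 3 + (1/5)*6 = 3 + 6/5 = 21/5)
m(p) = p
j = 18 (j = -3*(-6) = 18)
f(M) = -90/11 (f(M) = 18/(2 - 1*21/5) = 18/(2 - 21/5) = 18/(-11/5) = 18*(-5/11) = -90/11)
u = 90/539 (u = -90/11/(-49) = -90/11*(-1/49) = 90/539 ≈ 0.16698)
-4*u = -4*90/539 = -360/539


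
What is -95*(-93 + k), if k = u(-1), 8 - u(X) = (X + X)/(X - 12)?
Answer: 105165/13 ≈ 8089.6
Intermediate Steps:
u(X) = 8 - 2*X/(-12 + X) (u(X) = 8 - (X + X)/(X - 12) = 8 - 2*X/(-12 + X))
k = 102/13 (k = 6*(-16 - 1)/(-12 - 1) = 6*(-17)/(-13) = 6*(-1/13)*(-17) = 102/13 ≈ 7.8462)
-95*(-93 + k) = -95*(-93 + 102/13) = -95*(-1107/13) = 105165/13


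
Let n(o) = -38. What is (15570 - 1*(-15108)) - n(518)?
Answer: 30716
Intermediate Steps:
(15570 - 1*(-15108)) - n(518) = (15570 - 1*(-15108)) - 1*(-38) = (15570 + 15108) + 38 = 30678 + 38 = 30716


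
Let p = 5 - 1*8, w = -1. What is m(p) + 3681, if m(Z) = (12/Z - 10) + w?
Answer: 3666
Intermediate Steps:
p = -3 (p = 5 - 8 = -3)
m(Z) = -11 + 12/Z (m(Z) = (12/Z - 10) - 1 = (-10 + 12/Z) - 1 = -11 + 12/Z)
m(p) + 3681 = (-11 + 12/(-3)) + 3681 = (-11 + 12*(-⅓)) + 3681 = (-11 - 4) + 3681 = -15 + 3681 = 3666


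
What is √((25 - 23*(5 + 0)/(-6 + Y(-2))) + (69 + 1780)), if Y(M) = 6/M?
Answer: √16981/3 ≈ 43.437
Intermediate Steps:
√((25 - 23*(5 + 0)/(-6 + Y(-2))) + (69 + 1780)) = √((25 - 23*(5 + 0)/(-6 + 6/(-2))) + (69 + 1780)) = √((25 - 115/(-6 + 6*(-½))) + 1849) = √((25 - 115/(-6 - 3)) + 1849) = √((25 - 115/(-9)) + 1849) = √((25 - 115*(-1)/9) + 1849) = √((25 - 23*(-5/9)) + 1849) = √((25 + 115/9) + 1849) = √(340/9 + 1849) = √(16981/9) = √16981/3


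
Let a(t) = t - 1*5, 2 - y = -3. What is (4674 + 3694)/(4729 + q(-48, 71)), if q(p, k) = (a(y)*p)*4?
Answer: 8368/4729 ≈ 1.7695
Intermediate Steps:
y = 5 (y = 2 - 1*(-3) = 2 + 3 = 5)
a(t) = -5 + t (a(t) = t - 5 = -5 + t)
q(p, k) = 0 (q(p, k) = ((-5 + 5)*p)*4 = (0*p)*4 = 0*4 = 0)
(4674 + 3694)/(4729 + q(-48, 71)) = (4674 + 3694)/(4729 + 0) = 8368/4729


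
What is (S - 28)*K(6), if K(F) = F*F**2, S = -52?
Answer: -17280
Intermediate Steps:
K(F) = F**3
(S - 28)*K(6) = (-52 - 28)*6**3 = -80*216 = -17280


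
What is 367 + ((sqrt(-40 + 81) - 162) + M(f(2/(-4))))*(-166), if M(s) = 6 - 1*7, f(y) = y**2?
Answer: 27425 - 166*sqrt(41) ≈ 26362.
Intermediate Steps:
M(s) = -1 (M(s) = 6 - 7 = -1)
367 + ((sqrt(-40 + 81) - 162) + M(f(2/(-4))))*(-166) = 367 + ((sqrt(-40 + 81) - 162) - 1)*(-166) = 367 + ((sqrt(41) - 162) - 1)*(-166) = 367 + ((-162 + sqrt(41)) - 1)*(-166) = 367 + (-163 + sqrt(41))*(-166) = 367 + (27058 - 166*sqrt(41)) = 27425 - 166*sqrt(41)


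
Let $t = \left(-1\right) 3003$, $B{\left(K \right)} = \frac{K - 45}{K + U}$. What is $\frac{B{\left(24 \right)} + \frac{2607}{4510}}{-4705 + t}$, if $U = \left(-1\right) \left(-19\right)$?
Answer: $- \frac{1581}{135892040} \approx -1.1634 \cdot 10^{-5}$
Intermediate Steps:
$U = 19$
$B{\left(K \right)} = \frac{-45 + K}{19 + K}$ ($B{\left(K \right)} = \frac{K - 45}{K + 19} = \frac{-45 + K}{19 + K}$)
$t = -3003$
$\frac{B{\left(24 \right)} + \frac{2607}{4510}}{-4705 + t} = \frac{\frac{-45 + 24}{19 + 24} + \frac{2607}{4510}}{-4705 - 3003} = \frac{\frac{1}{43} \left(-21\right) + 2607 \cdot \frac{1}{4510}}{-7708} = \left(\frac{1}{43} \left(-21\right) + \frac{237}{410}\right) \left(- \frac{1}{7708}\right) = \left(- \frac{21}{43} + \frac{237}{410}\right) \left(- \frac{1}{7708}\right) = \frac{1581}{17630} \left(- \frac{1}{7708}\right) = - \frac{1581}{135892040}$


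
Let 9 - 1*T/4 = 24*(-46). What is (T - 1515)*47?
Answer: 138039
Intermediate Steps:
T = 4452 (T = 36 - 96*(-46) = 36 - 4*(-1104) = 36 + 4416 = 4452)
(T - 1515)*47 = (4452 - 1515)*47 = 2937*47 = 138039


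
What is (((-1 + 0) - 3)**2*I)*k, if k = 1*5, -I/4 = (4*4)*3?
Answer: -15360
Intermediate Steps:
I = -192 (I = -4*4*4*3 = -64*3 = -4*48 = -192)
k = 5
(((-1 + 0) - 3)**2*I)*k = (((-1 + 0) - 3)**2*(-192))*5 = ((-1 - 3)**2*(-192))*5 = ((-4)**2*(-192))*5 = (16*(-192))*5 = -3072*5 = -15360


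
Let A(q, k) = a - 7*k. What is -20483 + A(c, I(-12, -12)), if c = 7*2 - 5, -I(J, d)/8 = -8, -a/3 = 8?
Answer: -20955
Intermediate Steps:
a = -24 (a = -3*8 = -24)
I(J, d) = 64 (I(J, d) = -8*(-8) = 64)
c = 9 (c = 14 - 5 = 9)
A(q, k) = -24 - 7*k
-20483 + A(c, I(-12, -12)) = -20483 + (-24 - 7*64) = -20483 + (-24 - 448) = -20483 - 472 = -20955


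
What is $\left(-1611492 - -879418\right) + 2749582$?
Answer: $2017508$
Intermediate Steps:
$\left(-1611492 - -879418\right) + 2749582 = \left(-1611492 + 879418\right) + 2749582 = -732074 + 2749582 = 2017508$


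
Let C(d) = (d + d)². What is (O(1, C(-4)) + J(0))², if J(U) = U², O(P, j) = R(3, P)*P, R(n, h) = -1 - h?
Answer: 4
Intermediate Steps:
C(d) = 4*d² (C(d) = (2*d)² = 4*d²)
O(P, j) = P*(-1 - P) (O(P, j) = (-1 - P)*P = P*(-1 - P))
(O(1, C(-4)) + J(0))² = (-1*1*(1 + 1) + 0²)² = (-1*1*2 + 0)² = (-2 + 0)² = (-2)² = 4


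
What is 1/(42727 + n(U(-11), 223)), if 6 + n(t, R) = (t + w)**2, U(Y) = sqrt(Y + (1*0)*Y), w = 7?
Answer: 42759/1828334237 - 14*I*sqrt(11)/1828334237 ≈ 2.3387e-5 - 2.5396e-8*I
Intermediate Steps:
U(Y) = sqrt(Y) (U(Y) = sqrt(Y + 0*Y) = sqrt(Y + 0) = sqrt(Y))
n(t, R) = -6 + (7 + t)**2 (n(t, R) = -6 + (t + 7)**2 = -6 + (7 + t)**2)
1/(42727 + n(U(-11), 223)) = 1/(42727 + (-6 + (7 + sqrt(-11))**2)) = 1/(42727 + (-6 + (7 + I*sqrt(11))**2)) = 1/(42721 + (7 + I*sqrt(11))**2)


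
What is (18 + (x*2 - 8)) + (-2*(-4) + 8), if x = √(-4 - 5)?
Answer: 26 + 6*I ≈ 26.0 + 6.0*I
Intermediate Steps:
x = 3*I (x = √(-9) = 3*I ≈ 3.0*I)
(18 + (x*2 - 8)) + (-2*(-4) + 8) = (18 + ((3*I)*2 - 8)) + (-2*(-4) + 8) = (18 + (6*I - 8)) + (8 + 8) = (18 + (-8 + 6*I)) + 16 = (10 + 6*I) + 16 = 26 + 6*I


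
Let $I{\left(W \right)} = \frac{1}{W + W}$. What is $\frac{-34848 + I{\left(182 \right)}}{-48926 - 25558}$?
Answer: $\frac{12684671}{27112176} \approx 0.46786$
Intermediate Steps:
$I{\left(W \right)} = \frac{1}{2 W}$
$\frac{-34848 + I{\left(182 \right)}}{-48926 - 25558} = \frac{-34848 + \frac{1}{2 \cdot 182}}{-48926 - 25558} = \frac{-34848 + \frac{1}{2} \cdot \frac{1}{182}}{-74484} = \left(-34848 + \frac{1}{364}\right) \left(- \frac{1}{74484}\right) = \left(- \frac{12684671}{364}\right) \left(- \frac{1}{74484}\right) = \frac{12684671}{27112176}$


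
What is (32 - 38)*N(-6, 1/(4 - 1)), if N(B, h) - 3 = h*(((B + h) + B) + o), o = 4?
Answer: -8/3 ≈ -2.6667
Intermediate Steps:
N(B, h) = 3 + h*(4 + h + 2*B) (N(B, h) = 3 + h*(((B + h) + B) + 4) = 3 + h*((h + 2*B) + 4) = 3 + h*(4 + h + 2*B))
(32 - 38)*N(-6, 1/(4 - 1)) = (32 - 38)*(3 + (1/(4 - 1))**2 + 4/(4 - 1) + 2*(-6)/(4 - 1)) = -6*(3 + (1/3)**2 + 4/3 + 2*(-6)/3) = -6*(3 + (1/3)**2 + 4*(1/3) + 2*(-6)*(1/3)) = -6*(3 + 1/9 + 4/3 - 4) = -6*4/9 = -8/3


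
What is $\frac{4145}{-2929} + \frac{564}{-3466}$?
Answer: $- \frac{8009263}{5075957} \approx -1.5779$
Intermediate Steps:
$\frac{4145}{-2929} + \frac{564}{-3466} = 4145 \left(- \frac{1}{2929}\right) + 564 \left(- \frac{1}{3466}\right) = - \frac{4145}{2929} - \frac{282}{1733} = - \frac{8009263}{5075957}$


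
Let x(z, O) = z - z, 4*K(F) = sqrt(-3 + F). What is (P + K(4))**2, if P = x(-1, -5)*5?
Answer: 1/16 ≈ 0.062500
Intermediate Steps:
K(F) = sqrt(-3 + F)/4
x(z, O) = 0
P = 0 (P = 0*5 = 0)
(P + K(4))**2 = (0 + sqrt(-3 + 4)/4)**2 = (0 + sqrt(1)/4)**2 = (0 + (1/4)*1)**2 = (0 + 1/4)**2 = (1/4)**2 = 1/16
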